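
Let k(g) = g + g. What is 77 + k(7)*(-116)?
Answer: -1547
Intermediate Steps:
k(g) = 2*g
77 + k(7)*(-116) = 77 + (2*7)*(-116) = 77 + 14*(-116) = 77 - 1624 = -1547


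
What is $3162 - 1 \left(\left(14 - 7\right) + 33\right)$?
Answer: $3122$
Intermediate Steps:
$3162 - 1 \left(\left(14 - 7\right) + 33\right) = 3162 - 1 \left(7 + 33\right) = 3162 - 1 \cdot 40 = 3162 - 40 = 3122$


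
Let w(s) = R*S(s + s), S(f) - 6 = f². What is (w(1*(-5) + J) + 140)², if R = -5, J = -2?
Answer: 756900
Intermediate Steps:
S(f) = 6 + f²
w(s) = -30 - 20*s² (w(s) = -5*(6 + (s + s)²) = -5*(6 + (2*s)²) = -5*(6 + 4*s²) = -30 - 20*s²)
(w(1*(-5) + J) + 140)² = ((-30 - 20*(1*(-5) - 2)²) + 140)² = ((-30 - 20*(-5 - 2)²) + 140)² = ((-30 - 20*(-7)²) + 140)² = ((-30 - 20*49) + 140)² = ((-30 - 980) + 140)² = (-1010 + 140)² = (-870)² = 756900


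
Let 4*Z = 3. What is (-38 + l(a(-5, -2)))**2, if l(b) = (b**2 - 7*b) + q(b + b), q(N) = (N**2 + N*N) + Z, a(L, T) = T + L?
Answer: 3279721/16 ≈ 2.0498e+5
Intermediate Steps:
Z = 3/4 (Z = (1/4)*3 = 3/4 ≈ 0.75000)
a(L, T) = L + T
q(N) = 3/4 + 2*N**2 (q(N) = (N**2 + N*N) + 3/4 = (N**2 + N**2) + 3/4 = 2*N**2 + 3/4 = 3/4 + 2*N**2)
l(b) = 3/4 - 7*b + 9*b**2 (l(b) = (b**2 - 7*b) + (3/4 + 2*(b + b)**2) = (b**2 - 7*b) + (3/4 + 2*(2*b)**2) = (b**2 - 7*b) + (3/4 + 2*(4*b**2)) = (b**2 - 7*b) + (3/4 + 8*b**2) = 3/4 - 7*b + 9*b**2)
(-38 + l(a(-5, -2)))**2 = (-38 + (3/4 - 7*(-5 - 2) + 9*(-5 - 2)**2))**2 = (-38 + (3/4 - 7*(-7) + 9*(-7)**2))**2 = (-38 + (3/4 + 49 + 9*49))**2 = (-38 + (3/4 + 49 + 441))**2 = (-38 + 1963/4)**2 = (1811/4)**2 = 3279721/16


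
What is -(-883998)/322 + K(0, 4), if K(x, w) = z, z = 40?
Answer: 448439/161 ≈ 2785.3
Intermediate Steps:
K(x, w) = 40
-(-883998)/322 + K(0, 4) = -(-883998)/322 + 40 = -733*(-603/161) + 40 = 441999/161 + 40 = 448439/161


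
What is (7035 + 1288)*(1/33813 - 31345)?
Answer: -8821285392332/33813 ≈ -2.6088e+8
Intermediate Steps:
(7035 + 1288)*(1/33813 - 31345) = 8323*(1/33813 - 31345) = 8323*(-1059868484/33813) = -8821285392332/33813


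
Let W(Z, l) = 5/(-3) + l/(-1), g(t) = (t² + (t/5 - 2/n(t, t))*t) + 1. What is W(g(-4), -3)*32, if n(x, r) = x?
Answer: 128/3 ≈ 42.667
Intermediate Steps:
g(t) = 1 + t² + t*(-2/t + t/5) (g(t) = (t² + (t/5 - 2/t)*t) + 1 = (t² + (-2/t + t/5)*t) + 1 = (t² + t*(-2/t + t/5)) + 1 = 1 + t² + t*(-2/t + t/5))
W(Z, l) = -5/3 - l (W(Z, l) = 5*(-⅓) + l*(-1) = -5/3 - l)
W(g(-4), -3)*32 = (-5/3 - 1*(-3))*32 = (-5/3 + 3)*32 = (4/3)*32 = 128/3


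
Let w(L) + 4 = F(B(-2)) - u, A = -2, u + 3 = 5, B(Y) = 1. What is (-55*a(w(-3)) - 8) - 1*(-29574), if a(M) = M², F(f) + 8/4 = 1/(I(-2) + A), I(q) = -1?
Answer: 231719/9 ≈ 25747.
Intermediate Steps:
u = 2 (u = -3 + 5 = 2)
F(f) = -7/3 (F(f) = -2 + 1/(-1 - 2) = -2 + 1/(-3) = -2 - ⅓ = -7/3)
w(L) = -25/3 (w(L) = -4 + (-7/3 - 1*2) = -4 + (-7/3 - 2) = -4 - 13/3 = -25/3)
(-55*a(w(-3)) - 8) - 1*(-29574) = (-55*(-25/3)² - 8) - 1*(-29574) = (-55*625/9 - 8) + 29574 = (-34375/9 - 8) + 29574 = -34447/9 + 29574 = 231719/9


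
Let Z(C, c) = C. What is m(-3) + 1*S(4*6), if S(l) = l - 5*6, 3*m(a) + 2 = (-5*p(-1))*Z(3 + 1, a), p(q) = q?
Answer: 0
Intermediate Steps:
m(a) = 6 (m(a) = -⅔ + ((-5*(-1))*(3 + 1))/3 = -⅔ + (5*4)/3 = -⅔ + (⅓)*20 = -⅔ + 20/3 = 6)
S(l) = -30 + l (S(l) = l - 30 = -30 + l)
m(-3) + 1*S(4*6) = 6 + 1*(-30 + 4*6) = 6 + 1*(-30 + 24) = 6 + 1*(-6) = 6 - 6 = 0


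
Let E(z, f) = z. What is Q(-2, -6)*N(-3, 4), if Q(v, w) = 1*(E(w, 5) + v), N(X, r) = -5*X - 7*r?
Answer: 104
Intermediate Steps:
N(X, r) = -7*r - 5*X
Q(v, w) = v + w (Q(v, w) = 1*(w + v) = 1*(v + w) = v + w)
Q(-2, -6)*N(-3, 4) = (-2 - 6)*(-7*4 - 5*(-3)) = -8*(-28 + 15) = -8*(-13) = 104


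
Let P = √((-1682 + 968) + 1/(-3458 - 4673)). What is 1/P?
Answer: -I*√47204805085/5805535 ≈ -0.037424*I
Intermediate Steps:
P = I*√47204805085/8131 (P = √(-714 + 1/(-8131)) = √(-714 - 1/8131) = √(-5805535/8131) = I*√47204805085/8131 ≈ 26.721*I)
1/P = 1/(I*√47204805085/8131) = -I*√47204805085/5805535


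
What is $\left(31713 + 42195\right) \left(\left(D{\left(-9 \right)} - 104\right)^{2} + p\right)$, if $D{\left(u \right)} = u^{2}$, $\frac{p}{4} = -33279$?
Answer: $-9799239996$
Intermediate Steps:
$p = -133116$ ($p = 4 \left(-33279\right) = -133116$)
$\left(31713 + 42195\right) \left(\left(D{\left(-9 \right)} - 104\right)^{2} + p\right) = \left(31713 + 42195\right) \left(\left(\left(-9\right)^{2} - 104\right)^{2} - 133116\right) = 73908 \left(\left(81 - 104\right)^{2} - 133116\right) = 73908 \left(\left(-23\right)^{2} - 133116\right) = 73908 \left(529 - 133116\right) = 73908 \left(-132587\right) = -9799239996$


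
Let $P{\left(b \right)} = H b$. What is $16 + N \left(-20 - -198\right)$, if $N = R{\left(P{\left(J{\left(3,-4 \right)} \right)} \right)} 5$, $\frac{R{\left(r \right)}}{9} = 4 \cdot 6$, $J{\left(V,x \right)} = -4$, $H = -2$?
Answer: $192256$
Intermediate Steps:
$P{\left(b \right)} = - 2 b$
$R{\left(r \right)} = 216$ ($R{\left(r \right)} = 9 \cdot 4 \cdot 6 = 9 \cdot 24 = 216$)
$N = 1080$ ($N = 216 \cdot 5 = 1080$)
$16 + N \left(-20 - -198\right) = 16 + 1080 \left(-20 - -198\right) = 16 + 1080 \left(-20 + 198\right) = 16 + 1080 \cdot 178 = 16 + 192240 = 192256$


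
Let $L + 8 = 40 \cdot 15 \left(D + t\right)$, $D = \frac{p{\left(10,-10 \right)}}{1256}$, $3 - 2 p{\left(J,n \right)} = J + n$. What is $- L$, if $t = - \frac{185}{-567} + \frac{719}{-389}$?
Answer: $\frac{21250604927}{23085594} \approx 920.51$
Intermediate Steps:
$t = - \frac{335708}{220563}$ ($t = \left(-185\right) \left(- \frac{1}{567}\right) + 719 \left(- \frac{1}{389}\right) = \frac{185}{567} - \frac{719}{389} = - \frac{335708}{220563} \approx -1.5221$)
$p{\left(J,n \right)} = \frac{3}{2} - \frac{J}{2} - \frac{n}{2}$ ($p{\left(J,n \right)} = \frac{3}{2} - \frac{J + n}{2} = \frac{3}{2} - \left(\frac{J}{2} + \frac{n}{2}\right) = \frac{3}{2} - \frac{J}{2} - \frac{n}{2}$)
$D = \frac{3}{2512}$ ($D = \frac{\frac{3}{2} - 5 - -5}{1256} = \left(\frac{3}{2} - 5 + 5\right) \frac{1}{1256} = \frac{3}{2} \cdot \frac{1}{1256} = \frac{3}{2512} \approx 0.0011943$)
$L = - \frac{21250604927}{23085594}$ ($L = -8 + 40 \cdot 15 \left(\frac{3}{2512} - \frac{335708}{220563}\right) = -8 + 600 \left(- \frac{842636807}{554054256}\right) = -8 - \frac{21065920175}{23085594} = - \frac{21250604927}{23085594} \approx -920.51$)
$- L = \left(-1\right) \left(- \frac{21250604927}{23085594}\right) = \frac{21250604927}{23085594}$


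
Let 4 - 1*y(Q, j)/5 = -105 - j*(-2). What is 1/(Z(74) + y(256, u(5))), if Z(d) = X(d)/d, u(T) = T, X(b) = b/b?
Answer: 74/36631 ≈ 0.0020201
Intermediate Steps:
X(b) = 1
y(Q, j) = 545 - 10*j (y(Q, j) = 20 - 5*(-105 - j*(-2)) = 20 - 5*(-105 - (-2)*j) = 20 - 5*(-105 + 2*j) = 20 + (525 - 10*j) = 545 - 10*j)
Z(d) = 1/d
1/(Z(74) + y(256, u(5))) = 1/(1/74 + (545 - 10*5)) = 1/(1/74 + (545 - 50)) = 1/(1/74 + 495) = 1/(36631/74) = 74/36631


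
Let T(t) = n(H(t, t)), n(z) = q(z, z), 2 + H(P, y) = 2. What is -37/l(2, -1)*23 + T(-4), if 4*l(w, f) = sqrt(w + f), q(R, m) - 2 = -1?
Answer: -3403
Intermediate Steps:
H(P, y) = 0 (H(P, y) = -2 + 2 = 0)
q(R, m) = 1 (q(R, m) = 2 - 1 = 1)
l(w, f) = sqrt(f + w)/4 (l(w, f) = sqrt(w + f)/4 = sqrt(f + w)/4)
n(z) = 1
T(t) = 1
-37/l(2, -1)*23 + T(-4) = -37*4/sqrt(-1 + 2)*23 + 1 = -37/(sqrt(1)/4)*23 + 1 = -37/((1/4)*1)*23 + 1 = -37/1/4*23 + 1 = -37*4*23 + 1 = -148*23 + 1 = -3404 + 1 = -3403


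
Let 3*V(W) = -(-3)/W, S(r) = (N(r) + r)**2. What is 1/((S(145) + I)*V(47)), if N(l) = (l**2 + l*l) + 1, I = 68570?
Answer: 47/1780570986 ≈ 2.6396e-8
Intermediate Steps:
N(l) = 1 + 2*l**2 (N(l) = (l**2 + l**2) + 1 = 2*l**2 + 1 = 1 + 2*l**2)
S(r) = (1 + r + 2*r**2)**2 (S(r) = ((1 + 2*r**2) + r)**2 = (1 + r + 2*r**2)**2)
V(W) = 1/W (V(W) = (-(-3)/W)/3 = (3/W)/3 = 1/W)
1/((S(145) + I)*V(47)) = 1/(((1 + 145 + 2*145**2)**2 + 68570)*(1/47)) = 1/(((1 + 145 + 2*21025)**2 + 68570)*(1/47)) = 47/((1 + 145 + 42050)**2 + 68570) = 47/(42196**2 + 68570) = 47/(1780502416 + 68570) = 47/1780570986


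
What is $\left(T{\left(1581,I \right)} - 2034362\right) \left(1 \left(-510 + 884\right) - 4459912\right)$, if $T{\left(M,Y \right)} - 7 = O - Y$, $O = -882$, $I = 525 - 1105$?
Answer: $9073630208466$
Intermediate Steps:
$I = -580$
$T{\left(M,Y \right)} = -875 - Y$ ($T{\left(M,Y \right)} = 7 - \left(882 + Y\right) = -875 - Y$)
$\left(T{\left(1581,I \right)} - 2034362\right) \left(1 \left(-510 + 884\right) - 4459912\right) = \left(\left(-875 - -580\right) - 2034362\right) \left(1 \left(-510 + 884\right) - 4459912\right) = \left(\left(-875 + 580\right) - 2034362\right) \left(1 \cdot 374 - 4459912\right) = \left(-295 - 2034362\right) \left(374 - 4459912\right) = \left(-2034657\right) \left(-4459538\right) = 9073630208466$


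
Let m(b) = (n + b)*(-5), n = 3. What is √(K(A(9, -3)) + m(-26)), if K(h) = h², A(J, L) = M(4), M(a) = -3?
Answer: 2*√31 ≈ 11.136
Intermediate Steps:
A(J, L) = -3
m(b) = -15 - 5*b (m(b) = (3 + b)*(-5) = -15 - 5*b)
√(K(A(9, -3)) + m(-26)) = √((-3)² + (-15 - 5*(-26))) = √(9 + (-15 + 130)) = √(9 + 115) = √124 = 2*√31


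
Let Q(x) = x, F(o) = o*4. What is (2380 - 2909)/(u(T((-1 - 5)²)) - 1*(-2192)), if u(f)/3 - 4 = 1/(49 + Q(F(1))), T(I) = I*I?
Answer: -28037/116815 ≈ -0.24001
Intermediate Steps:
F(o) = 4*o
T(I) = I²
u(f) = 639/53 (u(f) = 12 + 3/(49 + 4*1) = 12 + 3/(49 + 4) = 12 + 3/53 = 639/53)
(2380 - 2909)/(u(T((-1 - 5)²)) - 1*(-2192)) = (2380 - 2909)/(639/53 - 1*(-2192)) = -529/(639/53 + 2192) = -529/116815/53 = -529*53/116815 = -28037/116815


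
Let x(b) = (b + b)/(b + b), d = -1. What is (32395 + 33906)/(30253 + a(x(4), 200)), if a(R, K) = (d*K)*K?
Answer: -66301/9747 ≈ -6.8022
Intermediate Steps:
x(b) = 1 (x(b) = (2*b)/((2*b)) = (2*b)*(1/(2*b)) = 1)
a(R, K) = -K² (a(R, K) = (-K)*K = -K²)
(32395 + 33906)/(30253 + a(x(4), 200)) = (32395 + 33906)/(30253 - 1*200²) = 66301/(30253 - 1*40000) = 66301/(30253 - 40000) = 66301/(-9747) = 66301*(-1/9747) = -66301/9747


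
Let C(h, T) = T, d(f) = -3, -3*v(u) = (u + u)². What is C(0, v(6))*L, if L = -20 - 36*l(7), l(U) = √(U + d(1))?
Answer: 4416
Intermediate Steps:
v(u) = -4*u²/3 (v(u) = -(u + u)²/3 = -4*u²/3)
l(U) = √(-3 + U) (l(U) = √(U - 3) = √(-3 + U))
L = -92 (L = -20 - 36*√(-3 + 7) = -20 - 36*√4 = -20 - 36*2 = -20 - 72 = -92)
C(0, v(6))*L = -4/3*6²*(-92) = -4/3*36*(-92) = -48*(-92) = 4416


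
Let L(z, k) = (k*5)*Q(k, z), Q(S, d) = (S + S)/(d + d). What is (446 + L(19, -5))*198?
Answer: 1702602/19 ≈ 89611.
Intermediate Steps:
Q(S, d) = S/d (Q(S, d) = (2*S)/((2*d)) = (2*S)*(1/(2*d)) = S/d)
L(z, k) = 5*k²/z (L(z, k) = (k*5)*(k/z) = (5*k)*(k/z) = 5*k²/z)
(446 + L(19, -5))*198 = (446 + 5*(-5)²/19)*198 = (446 + 5*25*(1/19))*198 = (446 + 125/19)*198 = (8599/19)*198 = 1702602/19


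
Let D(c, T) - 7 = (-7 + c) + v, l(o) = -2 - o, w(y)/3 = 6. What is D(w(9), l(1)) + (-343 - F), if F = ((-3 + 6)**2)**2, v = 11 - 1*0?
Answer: -395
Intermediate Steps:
w(y) = 18 (w(y) = 3*6 = 18)
v = 11 (v = 11 + 0 = 11)
F = 81 (F = (3**2)**2 = 9**2 = 81)
D(c, T) = 11 + c (D(c, T) = 7 + ((-7 + c) + 11) = 7 + (4 + c) = 11 + c)
D(w(9), l(1)) + (-343 - F) = (11 + 18) + (-343 - 1*81) = 29 + (-343 - 81) = 29 - 424 = -395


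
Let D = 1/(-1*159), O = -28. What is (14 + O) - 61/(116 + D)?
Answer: -267901/18443 ≈ -14.526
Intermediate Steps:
D = -1/159 (D = 1/(-159) = -1/159 ≈ -0.0062893)
(14 + O) - 61/(116 + D) = (14 - 28) - 61/(116 - 1/159) = -14 - 61/18443/159 = -14 - 61*159/18443 = -14 - 9699/18443 = -267901/18443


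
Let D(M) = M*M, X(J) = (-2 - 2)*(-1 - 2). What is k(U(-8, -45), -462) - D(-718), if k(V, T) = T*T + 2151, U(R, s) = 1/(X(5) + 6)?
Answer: -299929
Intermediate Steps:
X(J) = 12 (X(J) = -4*(-3) = 12)
U(R, s) = 1/18 (U(R, s) = 1/(12 + 6) = 1/18)
D(M) = M**2
k(V, T) = 2151 + T**2 (k(V, T) = T**2 + 2151 = 2151 + T**2)
k(U(-8, -45), -462) - D(-718) = (2151 + (-462)**2) - 1*(-718)**2 = (2151 + 213444) - 1*515524 = 215595 - 515524 = -299929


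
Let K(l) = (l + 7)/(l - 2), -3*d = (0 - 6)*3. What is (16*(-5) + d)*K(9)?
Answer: -1184/7 ≈ -169.14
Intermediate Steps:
d = 6 (d = -(0 - 6)*3/3 = -(-2)*3 = -⅓*(-18) = 6)
K(l) = (7 + l)/(-2 + l)
(16*(-5) + d)*K(9) = (16*(-5) + 6)*((7 + 9)/(-2 + 9)) = (-80 + 6)*(16/7) = -74*16/7 = -1184/7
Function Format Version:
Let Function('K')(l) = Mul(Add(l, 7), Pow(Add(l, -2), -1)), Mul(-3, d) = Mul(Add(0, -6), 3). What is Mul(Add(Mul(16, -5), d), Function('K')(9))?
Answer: Rational(-1184, 7) ≈ -169.14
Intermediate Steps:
d = 6 (d = Mul(Rational(-1, 3), Mul(Add(0, -6), 3)) = Mul(Rational(-1, 3), Mul(-6, 3)) = Mul(Rational(-1, 3), -18) = 6)
Function('K')(l) = Mul(Pow(Add(-2, l), -1), Add(7, l)) (Function('K')(l) = Mul(Add(7, l), Pow(Add(-2, l), -1)) = Mul(Pow(Add(-2, l), -1), Add(7, l)))
Mul(Add(Mul(16, -5), d), Function('K')(9)) = Mul(Add(Mul(16, -5), 6), Mul(Pow(Add(-2, 9), -1), Add(7, 9))) = Mul(Add(-80, 6), Mul(Pow(7, -1), 16)) = Mul(-74, Mul(Rational(1, 7), 16)) = Mul(-74, Rational(16, 7)) = Rational(-1184, 7)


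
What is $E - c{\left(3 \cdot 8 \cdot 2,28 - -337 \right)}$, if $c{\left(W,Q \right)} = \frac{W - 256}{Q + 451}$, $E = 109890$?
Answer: $\frac{5604403}{51} \approx 1.0989 \cdot 10^{5}$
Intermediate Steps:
$c{\left(W,Q \right)} = \frac{-256 + W}{451 + Q}$
$E - c{\left(3 \cdot 8 \cdot 2,28 - -337 \right)} = 109890 - \frac{-256 + 3 \cdot 8 \cdot 2}{451 + \left(28 - -337\right)} = 109890 - \frac{-256 + 24 \cdot 2}{451 + \left(28 + 337\right)} = 109890 - \frac{-256 + 48}{451 + 365} = 109890 - \frac{1}{816} \left(-208\right) = 109890 - - \frac{13}{51} = 109890 + \frac{13}{51} = \frac{5604403}{51}$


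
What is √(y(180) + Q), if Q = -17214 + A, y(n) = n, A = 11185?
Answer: I*√5849 ≈ 76.479*I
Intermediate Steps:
Q = -6029 (Q = -17214 + 11185 = -6029)
√(y(180) + Q) = √(180 - 6029) = √(-5849) = I*√5849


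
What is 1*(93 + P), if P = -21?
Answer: 72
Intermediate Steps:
1*(93 + P) = 1*(93 - 21) = 1*72 = 72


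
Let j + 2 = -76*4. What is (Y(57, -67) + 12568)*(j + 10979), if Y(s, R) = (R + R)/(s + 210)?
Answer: 35813486306/267 ≈ 1.3413e+8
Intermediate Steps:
j = -306 (j = -2 - 76*4 = -2 - 304 = -306)
Y(s, R) = 2*R/(210 + s) (Y(s, R) = (2*R)/(210 + s) = 2*R/(210 + s))
(Y(57, -67) + 12568)*(j + 10979) = (2*(-67)/(210 + 57) + 12568)*(-306 + 10979) = (2*(-67)/267 + 12568)*10673 = (2*(-67)*(1/267) + 12568)*10673 = (-134/267 + 12568)*10673 = (3355522/267)*10673 = 35813486306/267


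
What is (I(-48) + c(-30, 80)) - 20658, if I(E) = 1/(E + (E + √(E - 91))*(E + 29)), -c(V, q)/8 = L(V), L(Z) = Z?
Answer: -16266509286/796675 + 19*I*√139/796675 ≈ -20418.0 + 0.00028118*I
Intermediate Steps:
c(V, q) = -8*V
I(E) = 1/(E + (29 + E)*(E + √(-91 + E))) (I(E) = 1/(E + (E + √(-91 + E))*(29 + E)) = 1/(E + (29 + E)*(E + √(-91 + E))))
(I(-48) + c(-30, 80)) - 20658 = (1/((-48)² + 29*√(-91 - 48) + 30*(-48) - 48*√(-91 - 48)) - 8*(-30)) - 20658 = (1/(2304 + 29*√(-139) - 1440 - 48*I*√139) + 240) - 20658 = (1/(2304 + 29*(I*√139) - 1440 - 48*I*√139) + 240) - 20658 = (1/(2304 + 29*I*√139 - 1440 - 48*I*√139) + 240) - 20658 = (1/(864 - 19*I*√139) + 240) - 20658 = (240 + 1/(864 - 19*I*√139)) - 20658 = -20418 + 1/(864 - 19*I*√139)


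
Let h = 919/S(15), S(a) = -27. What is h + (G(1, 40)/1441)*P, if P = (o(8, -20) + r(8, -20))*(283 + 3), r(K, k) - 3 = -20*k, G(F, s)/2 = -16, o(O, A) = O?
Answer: -9353093/3537 ≈ -2644.4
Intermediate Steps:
G(F, s) = -32 (G(F, s) = 2*(-16) = -32)
r(K, k) = 3 - 20*k
h = -919/27 (h = 919/(-27) = 919*(-1/27) = -919/27 ≈ -34.037)
P = 117546 (P = (8 + (3 - 20*(-20)))*(283 + 3) = (8 + (3 + 400))*286 = (8 + 403)*286 = 411*286 = 117546)
h + (G(1, 40)/1441)*P = -919/27 - 32/1441*117546 = -919/27 - 341952/131 = -9353093/3537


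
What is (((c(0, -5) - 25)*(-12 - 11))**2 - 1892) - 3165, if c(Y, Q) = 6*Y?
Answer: 325568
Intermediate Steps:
(((c(0, -5) - 25)*(-12 - 11))**2 - 1892) - 3165 = (((6*0 - 25)*(-12 - 11))**2 - 1892) - 3165 = (((0 - 25)*(-23))**2 - 1892) - 3165 = ((-25*(-23))**2 - 1892) - 3165 = (575**2 - 1892) - 3165 = (330625 - 1892) - 3165 = 328733 - 3165 = 325568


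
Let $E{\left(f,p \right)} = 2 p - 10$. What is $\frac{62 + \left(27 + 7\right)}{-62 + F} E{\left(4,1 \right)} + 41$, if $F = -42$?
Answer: $\frac{629}{13} \approx 48.385$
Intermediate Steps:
$E{\left(f,p \right)} = -10 + 2 p$
$\frac{62 + \left(27 + 7\right)}{-62 + F} E{\left(4,1 \right)} + 41 = \frac{62 + \left(27 + 7\right)}{-62 - 42} \left(-10 + 2 \cdot 1\right) + 41 = \frac{62 + 34}{-104} \left(-10 + 2\right) + 41 = 96 \left(- \frac{1}{104}\right) \left(-8\right) + 41 = \left(- \frac{12}{13}\right) \left(-8\right) + 41 = \frac{96}{13} + 41 = \frac{629}{13}$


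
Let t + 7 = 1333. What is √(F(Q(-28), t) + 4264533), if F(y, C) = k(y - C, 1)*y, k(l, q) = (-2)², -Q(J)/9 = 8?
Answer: 9*√52645 ≈ 2065.0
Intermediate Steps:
Q(J) = -72 (Q(J) = -9*8 = -72)
k(l, q) = 4
t = 1326 (t = -7 + 1333 = 1326)
F(y, C) = 4*y
√(F(Q(-28), t) + 4264533) = √(4*(-72) + 4264533) = √(-288 + 4264533) = √4264245 = 9*√52645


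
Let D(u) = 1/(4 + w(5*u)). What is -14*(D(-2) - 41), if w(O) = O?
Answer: 1729/3 ≈ 576.33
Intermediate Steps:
D(u) = 1/(4 + 5*u)
-14*(D(-2) - 41) = -14*(1/(4 + 5*(-2)) - 41) = -14*(1/(4 - 10) - 41) = -14*(1/(-6) - 41) = -14*(-⅙ - 41) = -14*(-247/6) = 1729/3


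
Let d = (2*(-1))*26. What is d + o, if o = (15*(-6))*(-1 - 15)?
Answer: 1388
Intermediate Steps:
d = -52 (d = -2*26 = -52)
o = 1440 (o = -90*(-16) = 1440)
d + o = -52 + 1440 = 1388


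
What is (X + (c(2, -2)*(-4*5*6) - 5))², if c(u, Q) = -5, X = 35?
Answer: 396900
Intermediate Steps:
(X + (c(2, -2)*(-4*5*6) - 5))² = (35 + (-5*(-4*5)*6 - 5))² = (35 + (-(-100)*6 - 5))² = (35 + (-5*(-120) - 5))² = (35 + (600 - 5))² = (35 + 595)² = 630² = 396900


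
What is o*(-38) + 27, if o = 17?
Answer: -619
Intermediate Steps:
o*(-38) + 27 = 17*(-38) + 27 = -646 + 27 = -619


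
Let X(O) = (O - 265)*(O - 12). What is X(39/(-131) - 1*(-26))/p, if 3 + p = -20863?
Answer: 28134830/179040713 ≈ 0.15714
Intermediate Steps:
X(O) = (-265 + O)*(-12 + O)
p = -20866 (p = -3 - 20863 = -20866)
X(39/(-131) - 1*(-26))/p = (3180 + (39/(-131) - 1*(-26))² - 277*(39/(-131) - 1*(-26)))/(-20866) = (3180 + (39*(-1/131) + 26)² - 277*(39*(-1/131) + 26))*(-1/20866) = (3180 + (-39/131 + 26)² - 277*(-39/131 + 26))*(-1/20866) = (3180 + (3367/131)² - 277*3367/131)*(-1/20866) = (3180 + 11336689/17161 - 932659/131)*(-1/20866) = -56269660/17161*(-1/20866) = 28134830/179040713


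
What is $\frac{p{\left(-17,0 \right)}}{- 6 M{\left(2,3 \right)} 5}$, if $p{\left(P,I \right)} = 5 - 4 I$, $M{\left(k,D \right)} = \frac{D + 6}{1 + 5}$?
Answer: $- \frac{1}{9} \approx -0.11111$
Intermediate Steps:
$M{\left(k,D \right)} = 1 + \frac{D}{6}$ ($M{\left(k,D \right)} = \frac{6 + D}{6} = \left(6 + D\right) \frac{1}{6} = 1 + \frac{D}{6}$)
$\frac{p{\left(-17,0 \right)}}{- 6 M{\left(2,3 \right)} 5} = \frac{5 - 0}{- 6 \left(1 + \frac{1}{6} \cdot 3\right) 5} = \frac{5 + 0}{- 6 \left(1 + \frac{1}{2}\right) 5} = \frac{5}{\left(-6\right) \frac{3}{2} \cdot 5} = \frac{5}{\left(-9\right) 5} = \frac{5}{-45} = 5 \left(- \frac{1}{45}\right) = - \frac{1}{9}$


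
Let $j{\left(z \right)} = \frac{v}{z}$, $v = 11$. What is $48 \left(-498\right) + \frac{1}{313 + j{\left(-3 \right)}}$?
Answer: $- \frac{22182909}{928} \approx -23904.0$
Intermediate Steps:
$j{\left(z \right)} = \frac{11}{z}$
$48 \left(-498\right) + \frac{1}{313 + j{\left(-3 \right)}} = 48 \left(-498\right) + \frac{1}{313 + \frac{11}{-3}} = -23904 + \frac{1}{313 + 11 \left(- \frac{1}{3}\right)} = -23904 + \frac{1}{313 - \frac{11}{3}} = -23904 + \frac{1}{\frac{928}{3}} = -23904 + \frac{3}{928} = - \frac{22182909}{928}$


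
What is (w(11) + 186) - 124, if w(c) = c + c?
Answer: 84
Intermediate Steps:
w(c) = 2*c
(w(11) + 186) - 124 = (2*11 + 186) - 124 = (22 + 186) - 124 = 208 - 124 = 84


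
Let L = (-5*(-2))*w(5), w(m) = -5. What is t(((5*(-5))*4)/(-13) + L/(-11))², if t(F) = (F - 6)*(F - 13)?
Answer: 9453283984/418161601 ≈ 22.607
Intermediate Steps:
L = -50 (L = -5*(-2)*(-5) = 10*(-5) = -50)
t(F) = (-13 + F)*(-6 + F) (t(F) = (-6 + F)*(-13 + F) = (-13 + F)*(-6 + F))
t(((5*(-5))*4)/(-13) + L/(-11))² = (78 + (((5*(-5))*4)/(-13) - 50/(-11))² - 19*(((5*(-5))*4)/(-13) - 50/(-11)))² = (78 + (-25*4*(-1/13) - 50*(-1/11))² - 19*(-25*4*(-1/13) - 50*(-1/11)))² = (78 + (-100*(-1/13) + 50/11)² - 19*(-100*(-1/13) + 50/11))² = (78 + (100/13 + 50/11)² - 19*(100/13 + 50/11))² = (78 + (1750/143)² - 19*1750/143)² = (78 + 3062500/20449 - 33250/143)² = (-97228/20449)² = 9453283984/418161601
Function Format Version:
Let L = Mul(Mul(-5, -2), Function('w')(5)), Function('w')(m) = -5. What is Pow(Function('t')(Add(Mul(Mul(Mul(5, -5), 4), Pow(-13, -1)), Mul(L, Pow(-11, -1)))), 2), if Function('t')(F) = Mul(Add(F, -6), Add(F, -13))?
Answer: Rational(9453283984, 418161601) ≈ 22.607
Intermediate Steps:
L = -50 (L = Mul(Mul(-5, -2), -5) = Mul(10, -5) = -50)
Function('t')(F) = Mul(Add(-13, F), Add(-6, F)) (Function('t')(F) = Mul(Add(-6, F), Add(-13, F)) = Mul(Add(-13, F), Add(-6, F)))
Pow(Function('t')(Add(Mul(Mul(Mul(5, -5), 4), Pow(-13, -1)), Mul(L, Pow(-11, -1)))), 2) = Pow(Add(78, Pow(Add(Mul(Mul(Mul(5, -5), 4), Pow(-13, -1)), Mul(-50, Pow(-11, -1))), 2), Mul(-19, Add(Mul(Mul(Mul(5, -5), 4), Pow(-13, -1)), Mul(-50, Pow(-11, -1))))), 2) = Pow(Add(78, Pow(Add(Mul(Mul(-25, 4), Rational(-1, 13)), Mul(-50, Rational(-1, 11))), 2), Mul(-19, Add(Mul(Mul(-25, 4), Rational(-1, 13)), Mul(-50, Rational(-1, 11))))), 2) = Pow(Add(78, Pow(Add(Mul(-100, Rational(-1, 13)), Rational(50, 11)), 2), Mul(-19, Add(Mul(-100, Rational(-1, 13)), Rational(50, 11)))), 2) = Pow(Add(78, Pow(Add(Rational(100, 13), Rational(50, 11)), 2), Mul(-19, Add(Rational(100, 13), Rational(50, 11)))), 2) = Pow(Add(78, Pow(Rational(1750, 143), 2), Mul(-19, Rational(1750, 143))), 2) = Pow(Add(78, Rational(3062500, 20449), Rational(-33250, 143)), 2) = Pow(Rational(-97228, 20449), 2) = Rational(9453283984, 418161601)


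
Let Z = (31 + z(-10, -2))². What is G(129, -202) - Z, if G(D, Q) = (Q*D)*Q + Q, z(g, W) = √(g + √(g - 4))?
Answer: 5263514 - (31 + √(-10 + I*√14))² ≈ 5.2625e+6 - 203.09*I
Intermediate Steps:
z(g, W) = √(g + √(-4 + g))
Z = (31 + √(-10 + I*√14))² (Z = (31 + √(-10 + √(-4 - 10)))² = (31 + √(-10 + √(-14)))² = (31 + √(-10 + I*√14))² ≈ 987.07 + 203.09*I)
G(D, Q) = Q + D*Q² (G(D, Q) = (D*Q)*Q + Q = D*Q² + Q = Q + D*Q²)
G(129, -202) - Z = -202*(1 + 129*(-202)) - (31 + √(-10 + I*√14))² = -202*(1 - 26058) - (31 + √(-10 + I*√14))² = -202*(-26057) - (31 + √(-10 + I*√14))² = 5263514 - (31 + √(-10 + I*√14))²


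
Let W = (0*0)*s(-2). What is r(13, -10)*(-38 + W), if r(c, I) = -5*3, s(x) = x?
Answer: 570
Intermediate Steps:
r(c, I) = -15
W = 0 (W = (0*0)*(-2) = 0*(-2) = 0)
r(13, -10)*(-38 + W) = -15*(-38 + 0) = -15*(-38) = 570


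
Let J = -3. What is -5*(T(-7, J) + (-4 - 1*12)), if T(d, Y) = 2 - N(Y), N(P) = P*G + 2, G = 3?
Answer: 35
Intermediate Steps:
N(P) = 2 + 3*P (N(P) = P*3 + 2 = 3*P + 2 = 2 + 3*P)
T(d, Y) = -3*Y (T(d, Y) = 2 - (2 + 3*Y) = 2 + (-2 - 3*Y) = -3*Y)
-5*(T(-7, J) + (-4 - 1*12)) = -5*(-3*(-3) + (-4 - 1*12)) = -5*(9 + (-4 - 12)) = -5*(9 - 16) = -5*(-7) = 35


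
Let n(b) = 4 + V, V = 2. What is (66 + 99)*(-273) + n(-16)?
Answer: -45039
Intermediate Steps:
n(b) = 6 (n(b) = 4 + 2 = 6)
(66 + 99)*(-273) + n(-16) = (66 + 99)*(-273) + 6 = 165*(-273) + 6 = -45045 + 6 = -45039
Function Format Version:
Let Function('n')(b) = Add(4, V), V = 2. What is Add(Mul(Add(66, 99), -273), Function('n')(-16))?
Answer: -45039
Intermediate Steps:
Function('n')(b) = 6 (Function('n')(b) = Add(4, 2) = 6)
Add(Mul(Add(66, 99), -273), Function('n')(-16)) = Add(Mul(Add(66, 99), -273), 6) = Add(Mul(165, -273), 6) = Add(-45045, 6) = -45039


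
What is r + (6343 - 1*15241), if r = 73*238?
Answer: 8476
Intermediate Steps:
r = 17374
r + (6343 - 1*15241) = 17374 + (6343 - 1*15241) = 17374 + (6343 - 15241) = 17374 - 8898 = 8476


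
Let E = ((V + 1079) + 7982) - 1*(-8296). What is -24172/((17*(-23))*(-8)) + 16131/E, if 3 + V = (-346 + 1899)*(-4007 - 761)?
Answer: -218893973/28318175 ≈ -7.7298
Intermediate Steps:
V = -7404707 (V = -3 + (-346 + 1899)*(-4007 - 761) = -3 + 1553*(-4768) = -3 - 7404704 = -7404707)
E = -7387350 (E = ((-7404707 + 1079) + 7982) - 1*(-8296) = (-7403628 + 7982) + 8296 = -7395646 + 8296 = -7387350)
-24172/((17*(-23))*(-8)) + 16131/E = -24172/((17*(-23))*(-8)) + 16131/(-7387350) = -24172/((-391*(-8))) + 16131*(-1/7387350) = -24172/3128 - 5377/2462450 = -24172*1/3128 - 5377/2462450 = -6043/782 - 5377/2462450 = -218893973/28318175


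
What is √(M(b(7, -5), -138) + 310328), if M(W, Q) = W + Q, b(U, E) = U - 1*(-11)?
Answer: 8*√4847 ≈ 556.96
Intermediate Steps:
b(U, E) = 11 + U (b(U, E) = U + 11 = 11 + U)
M(W, Q) = Q + W
√(M(b(7, -5), -138) + 310328) = √((-138 + (11 + 7)) + 310328) = √((-138 + 18) + 310328) = √(-120 + 310328) = √310208 = 8*√4847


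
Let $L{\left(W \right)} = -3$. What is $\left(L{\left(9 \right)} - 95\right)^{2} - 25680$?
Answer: $-16076$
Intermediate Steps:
$\left(L{\left(9 \right)} - 95\right)^{2} - 25680 = \left(-3 - 95\right)^{2} - 25680 = \left(-98\right)^{2} - 25680 = 9604 - 25680 = -16076$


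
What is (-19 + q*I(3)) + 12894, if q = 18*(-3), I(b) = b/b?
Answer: 12821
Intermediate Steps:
I(b) = 1
q = -54
(-19 + q*I(3)) + 12894 = (-19 - 54*1) + 12894 = (-19 - 54) + 12894 = -73 + 12894 = 12821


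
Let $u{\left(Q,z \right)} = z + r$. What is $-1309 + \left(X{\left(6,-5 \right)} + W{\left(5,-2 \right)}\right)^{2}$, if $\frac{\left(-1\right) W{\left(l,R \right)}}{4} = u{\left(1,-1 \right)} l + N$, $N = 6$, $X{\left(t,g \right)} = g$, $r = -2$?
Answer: $-348$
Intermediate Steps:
$u{\left(Q,z \right)} = -2 + z$ ($u{\left(Q,z \right)} = z - 2 = -2 + z$)
$W{\left(l,R \right)} = -24 + 12 l$ ($W{\left(l,R \right)} = - 4 \left(\left(-2 - 1\right) l + 6\right) = - 4 \left(- 3 l + 6\right) = - 4 \left(6 - 3 l\right) = -24 + 12 l$)
$-1309 + \left(X{\left(6,-5 \right)} + W{\left(5,-2 \right)}\right)^{2} = -1309 + \left(-5 + \left(-24 + 12 \cdot 5\right)\right)^{2} = -1309 + \left(-5 + \left(-24 + 60\right)\right)^{2} = -1309 + \left(-5 + 36\right)^{2} = -1309 + 31^{2} = -1309 + 961 = -348$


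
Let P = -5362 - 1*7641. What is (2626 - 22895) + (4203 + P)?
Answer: -29069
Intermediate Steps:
P = -13003 (P = -5362 - 7641 = -13003)
(2626 - 22895) + (4203 + P) = (2626 - 22895) + (4203 - 13003) = -20269 - 8800 = -29069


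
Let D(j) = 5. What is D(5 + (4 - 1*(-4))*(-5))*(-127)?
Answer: -635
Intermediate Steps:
D(5 + (4 - 1*(-4))*(-5))*(-127) = 5*(-127) = -635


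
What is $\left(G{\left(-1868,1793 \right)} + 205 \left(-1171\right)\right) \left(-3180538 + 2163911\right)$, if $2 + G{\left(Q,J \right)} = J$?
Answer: $242225615528$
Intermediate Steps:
$G{\left(Q,J \right)} = -2 + J$
$\left(G{\left(-1868,1793 \right)} + 205 \left(-1171\right)\right) \left(-3180538 + 2163911\right) = \left(\left(-2 + 1793\right) + 205 \left(-1171\right)\right) \left(-3180538 + 2163911\right) = \left(1791 - 240055\right) \left(-1016627\right) = \left(-238264\right) \left(-1016627\right) = 242225615528$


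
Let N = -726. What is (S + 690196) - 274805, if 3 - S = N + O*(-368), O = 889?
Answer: 743272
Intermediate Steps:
S = 327881 (S = 3 - (-726 + 889*(-368)) = 3 - (-726 - 327152) = 3 - 1*(-327878) = 3 + 327878 = 327881)
(S + 690196) - 274805 = (327881 + 690196) - 274805 = 1018077 - 274805 = 743272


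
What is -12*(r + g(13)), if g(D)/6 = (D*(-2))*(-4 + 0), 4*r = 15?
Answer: -7533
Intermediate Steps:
r = 15/4 (r = (¼)*15 = 15/4 ≈ 3.7500)
g(D) = 48*D (g(D) = 6*((D*(-2))*(-4 + 0)) = 6*(-2*D*(-4)) = 6*(8*D) = 48*D)
-12*(r + g(13)) = -12*(15/4 + 48*13) = -12*(15/4 + 624) = -12*2511/4 = -7533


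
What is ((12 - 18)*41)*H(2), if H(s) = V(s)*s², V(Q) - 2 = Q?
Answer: -3936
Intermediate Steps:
V(Q) = 2 + Q
H(s) = s²*(2 + s) (H(s) = (2 + s)*s² = s²*(2 + s))
((12 - 18)*41)*H(2) = ((12 - 18)*41)*(2²*(2 + 2)) = (-6*41)*(4*4) = -246*16 = -3936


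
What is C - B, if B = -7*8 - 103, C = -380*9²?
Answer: -30621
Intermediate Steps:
C = -30780 (C = -380*81 = -30780)
B = -159 (B = -56 - 103 = -159)
C - B = -30780 - 1*(-159) = -30780 + 159 = -30621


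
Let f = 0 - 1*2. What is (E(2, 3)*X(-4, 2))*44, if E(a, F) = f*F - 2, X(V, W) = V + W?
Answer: 704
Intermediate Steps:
f = -2 (f = 0 - 2 = -2)
E(a, F) = -2 - 2*F (E(a, F) = -2*F - 2 = -2 - 2*F)
(E(2, 3)*X(-4, 2))*44 = ((-2 - 2*3)*(-4 + 2))*44 = ((-2 - 6)*(-2))*44 = -8*(-2)*44 = 16*44 = 704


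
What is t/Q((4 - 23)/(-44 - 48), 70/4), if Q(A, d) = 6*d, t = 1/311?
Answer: 1/32655 ≈ 3.0623e-5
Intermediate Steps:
t = 1/311 ≈ 0.0032154
t/Q((4 - 23)/(-44 - 48), 70/4) = 1/(311*((6*(70/4)))) = 1/(311*((6*(70*(¼))))) = 1/(311*((6*(35/2)))) = (1/311)/105 = (1/311)*(1/105) = 1/32655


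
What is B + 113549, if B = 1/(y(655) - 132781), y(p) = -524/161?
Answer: 2427480612324/21378265 ≈ 1.1355e+5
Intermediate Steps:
y(p) = -524/161 (y(p) = -524*1/161 = -524/161)
B = -161/21378265 (B = 1/(-524/161 - 132781) = 1/(-21378265/161) = -161/21378265 ≈ -7.5310e-6)
B + 113549 = -161/21378265 + 113549 = 2427480612324/21378265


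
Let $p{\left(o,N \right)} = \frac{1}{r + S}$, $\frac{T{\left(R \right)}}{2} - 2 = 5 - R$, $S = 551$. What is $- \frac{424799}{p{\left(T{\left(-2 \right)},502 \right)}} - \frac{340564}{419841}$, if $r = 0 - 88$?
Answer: $- \frac{82575141452581}{419841} \approx -1.9668 \cdot 10^{8}$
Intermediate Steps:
$r = -88$ ($r = 0 - 88 = -88$)
$T{\left(R \right)} = 14 - 2 R$ ($T{\left(R \right)} = 4 + 2 \left(5 - R\right) = 4 - \left(-10 + 2 R\right) = 14 - 2 R$)
$p{\left(o,N \right)} = \frac{1}{463}$ ($p{\left(o,N \right)} = \frac{1}{-88 + 551} = \frac{1}{463}$)
$- \frac{424799}{p{\left(T{\left(-2 \right)},502 \right)}} - \frac{340564}{419841} = - 424799 \frac{1}{\frac{1}{463}} - \frac{340564}{419841} = \left(-424799\right) 463 - \frac{340564}{419841} = -196681937 - \frac{340564}{419841} = - \frac{82575141452581}{419841}$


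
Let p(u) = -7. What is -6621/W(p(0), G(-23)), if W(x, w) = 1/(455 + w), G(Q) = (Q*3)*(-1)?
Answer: -3469404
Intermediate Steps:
G(Q) = -3*Q (G(Q) = (3*Q)*(-1) = -3*Q)
-6621/W(p(0), G(-23)) = -6621/(1/(455 - 3*(-23))) = -6621/(1/(455 + 69)) = -6621/(1/524) = -6621/1/524 = -6621*524 = -3469404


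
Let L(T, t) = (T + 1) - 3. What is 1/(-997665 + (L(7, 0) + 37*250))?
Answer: -1/988410 ≈ -1.0117e-6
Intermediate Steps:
L(T, t) = -2 + T (L(T, t) = (1 + T) - 3 = -2 + T)
1/(-997665 + (L(7, 0) + 37*250)) = 1/(-997665 + ((-2 + 7) + 37*250)) = 1/(-997665 + (5 + 9250)) = 1/(-997665 + 9255) = 1/(-988410) = -1/988410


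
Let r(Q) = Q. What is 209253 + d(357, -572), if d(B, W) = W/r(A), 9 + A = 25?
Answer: 836869/4 ≈ 2.0922e+5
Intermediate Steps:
A = 16 (A = -9 + 25 = 16)
d(B, W) = W/16
209253 + d(357, -572) = 209253 + (1/16)*(-572) = 209253 - 143/4 = 836869/4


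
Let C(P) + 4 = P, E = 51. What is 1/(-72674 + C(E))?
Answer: -1/72627 ≈ -1.3769e-5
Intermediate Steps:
C(P) = -4 + P
1/(-72674 + C(E)) = 1/(-72674 + (-4 + 51)) = 1/(-72674 + 47) = 1/(-72627) = -1/72627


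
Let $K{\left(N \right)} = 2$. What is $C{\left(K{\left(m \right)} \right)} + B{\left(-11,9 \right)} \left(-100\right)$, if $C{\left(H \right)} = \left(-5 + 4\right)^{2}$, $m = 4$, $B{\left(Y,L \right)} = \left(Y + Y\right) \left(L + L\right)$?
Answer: $39601$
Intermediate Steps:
$B{\left(Y,L \right)} = 4 L Y$ ($B{\left(Y,L \right)} = 2 Y 2 L = 4 L Y$)
$C{\left(H \right)} = 1$ ($C{\left(H \right)} = \left(-1\right)^{2} = 1$)
$C{\left(K{\left(m \right)} \right)} + B{\left(-11,9 \right)} \left(-100\right) = 1 + 4 \cdot 9 \left(-11\right) \left(-100\right) = 1 - -39600 = 1 + 39600 = 39601$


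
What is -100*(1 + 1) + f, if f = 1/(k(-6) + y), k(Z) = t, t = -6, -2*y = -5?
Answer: -1402/7 ≈ -200.29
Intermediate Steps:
y = 5/2 (y = -½*(-5) = 5/2 ≈ 2.5000)
k(Z) = -6
f = -2/7 (f = 1/(-6 + 5/2) = 1/(-7/2) = -2/7 ≈ -0.28571)
-100*(1 + 1) + f = -100*(1 + 1) - 2/7 = -100*2 - 2/7 = -25*8 - 2/7 = -200 - 2/7 = -1402/7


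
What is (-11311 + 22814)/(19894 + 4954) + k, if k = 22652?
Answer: 562868399/24848 ≈ 22652.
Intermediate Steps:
(-11311 + 22814)/(19894 + 4954) + k = (-11311 + 22814)/(19894 + 4954) + 22652 = 11503/24848 + 22652 = 562868399/24848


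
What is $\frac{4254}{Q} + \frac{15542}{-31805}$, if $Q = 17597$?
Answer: $- \frac{138194104}{559672585} \approx -0.24692$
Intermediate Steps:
$\frac{4254}{Q} + \frac{15542}{-31805} = \frac{4254}{17597} + \frac{15542}{-31805} = 4254 \cdot \frac{1}{17597} + 15542 \left(- \frac{1}{31805}\right) = \frac{4254}{17597} - \frac{15542}{31805} = - \frac{138194104}{559672585}$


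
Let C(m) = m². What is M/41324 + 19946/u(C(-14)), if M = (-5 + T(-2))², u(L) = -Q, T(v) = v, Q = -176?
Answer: 103032141/909128 ≈ 113.33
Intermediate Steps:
u(L) = 176 (u(L) = -1*(-176) = 176)
M = 49 (M = (-5 - 2)² = (-7)² = 49)
M/41324 + 19946/u(C(-14)) = 49/41324 + 19946/176 = 49*(1/41324) + 19946*(1/176) = 49/41324 + 9973/88 = 103032141/909128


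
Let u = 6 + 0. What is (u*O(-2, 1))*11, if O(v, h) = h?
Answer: 66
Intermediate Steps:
u = 6
(u*O(-2, 1))*11 = (6*1)*11 = 6*11 = 66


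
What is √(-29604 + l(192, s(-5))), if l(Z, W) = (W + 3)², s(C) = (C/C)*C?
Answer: 20*I*√74 ≈ 172.05*I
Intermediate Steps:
s(C) = C (s(C) = 1*C = C)
l(Z, W) = (3 + W)²
√(-29604 + l(192, s(-5))) = √(-29604 + (3 - 5)²) = √(-29604 + (-2)²) = √(-29604 + 4) = √(-29600) = 20*I*√74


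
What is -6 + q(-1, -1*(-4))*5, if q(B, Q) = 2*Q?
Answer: 34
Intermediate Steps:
-6 + q(-1, -1*(-4))*5 = -6 + (2*(-1*(-4)))*5 = -6 + (2*4)*5 = -6 + 8*5 = -6 + 40 = 34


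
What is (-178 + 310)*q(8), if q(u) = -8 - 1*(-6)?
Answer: -264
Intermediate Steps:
q(u) = -2 (q(u) = -8 + 6 = -2)
(-178 + 310)*q(8) = (-178 + 310)*(-2) = 132*(-2) = -264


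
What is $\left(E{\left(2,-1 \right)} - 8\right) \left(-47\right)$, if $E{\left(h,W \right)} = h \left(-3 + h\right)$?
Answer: $470$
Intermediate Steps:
$\left(E{\left(2,-1 \right)} - 8\right) \left(-47\right) = \left(2 \left(-3 + 2\right) - 8\right) \left(-47\right) = \left(2 \left(-1\right) - 8\right) \left(-47\right) = \left(-2 - 8\right) \left(-47\right) = \left(-10\right) \left(-47\right) = 470$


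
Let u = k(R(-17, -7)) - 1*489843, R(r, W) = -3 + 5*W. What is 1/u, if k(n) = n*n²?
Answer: -1/544715 ≈ -1.8358e-6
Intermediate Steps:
k(n) = n³
u = -544715 (u = (-3 + 5*(-7))³ - 1*489843 = (-3 - 35)³ - 489843 = (-38)³ - 489843 = -54872 - 489843 = -544715)
1/u = 1/(-544715) = -1/544715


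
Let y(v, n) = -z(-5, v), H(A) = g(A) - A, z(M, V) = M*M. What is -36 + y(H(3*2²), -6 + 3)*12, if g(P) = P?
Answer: -336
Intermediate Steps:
z(M, V) = M²
H(A) = 0 (H(A) = A - A = 0)
y(v, n) = -25 (y(v, n) = -1*(-5)² = -1*25 = -25)
-36 + y(H(3*2²), -6 + 3)*12 = -36 - 25*12 = -36 - 300 = -336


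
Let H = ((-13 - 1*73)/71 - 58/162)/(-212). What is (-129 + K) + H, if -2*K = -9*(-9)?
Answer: -206647409/1219212 ≈ -169.49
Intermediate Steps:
K = -81/2 (K = -(-9)*(-9)/2 = -½*81 = -81/2 ≈ -40.500)
H = 9025/1219212 (H = ((-13 - 73)*(1/71) - 58*1/162)*(-1/212) = (-86*1/71 - 29/81)*(-1/212) = (-86/71 - 29/81)*(-1/212) = -9025/5751*(-1/212) = 9025/1219212 ≈ 0.0074023)
(-129 + K) + H = (-129 - 81/2) + 9025/1219212 = -339/2 + 9025/1219212 = -206647409/1219212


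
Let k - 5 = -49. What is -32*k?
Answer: 1408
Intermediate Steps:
k = -44 (k = 5 - 49 = -44)
-32*k = -32*(-44) = 1408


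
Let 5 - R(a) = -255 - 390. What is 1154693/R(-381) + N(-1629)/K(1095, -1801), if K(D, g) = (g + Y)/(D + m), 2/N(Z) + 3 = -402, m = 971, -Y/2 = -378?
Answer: 19547905229/11003850 ≈ 1776.5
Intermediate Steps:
Y = 756 (Y = -2*(-378) = 756)
N(Z) = -2/405 (N(Z) = 2/(-3 - 402) = 2/(-405) = 2*(-1/405) = -2/405)
K(D, g) = (756 + g)/(971 + D) (K(D, g) = (g + 756)/(D + 971) = (756 + g)/(971 + D))
R(a) = 650 (R(a) = 5 - (-255 - 390) = 5 - 1*(-645) = 5 + 645 = 650)
1154693/R(-381) + N(-1629)/K(1095, -1801) = 1154693/650 - 2*(971 + 1095)/(756 - 1801)/405 = 1154693*(1/650) - 2/(405*(-1045/2066)) = 1154693/650 - 2/(405*((1/2066)*(-1045))) = 1154693/650 - 2/(405*(-1045/2066)) = 1154693/650 - 2/405*(-2066/1045) = 1154693/650 + 4132/423225 = 19547905229/11003850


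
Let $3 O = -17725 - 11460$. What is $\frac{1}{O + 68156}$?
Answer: $\frac{3}{175283} \approx 1.7115 \cdot 10^{-5}$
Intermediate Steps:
$O = - \frac{29185}{3}$ ($O = \frac{-17725 - 11460}{3} = \frac{1}{3} \left(-29185\right) = - \frac{29185}{3} \approx -9728.3$)
$\frac{1}{O + 68156} = \frac{1}{- \frac{29185}{3} + 68156} = \frac{1}{\frac{175283}{3}} = \frac{3}{175283}$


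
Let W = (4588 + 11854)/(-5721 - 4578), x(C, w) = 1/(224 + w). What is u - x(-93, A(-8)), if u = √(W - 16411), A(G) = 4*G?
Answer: -1/192 + I*√1740874275969/10299 ≈ -0.0052083 + 128.11*I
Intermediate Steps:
W = -16442/10299 (W = 16442/(-10299) = 16442*(-1/10299) = -16442/10299 ≈ -1.5965)
u = I*√1740874275969/10299 (u = √(-16442/10299 - 16411) = √(-169033331/10299) = I*√1740874275969/10299 ≈ 128.11*I)
u - x(-93, A(-8)) = I*√1740874275969/10299 - 1/(224 + 4*(-8)) = I*√1740874275969/10299 - 1/(224 - 32) = I*√1740874275969/10299 - 1/192 = -1/192 + I*√1740874275969/10299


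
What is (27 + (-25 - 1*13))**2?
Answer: 121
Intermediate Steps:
(27 + (-25 - 1*13))**2 = (27 + (-25 - 13))**2 = (27 - 38)**2 = (-11)**2 = 121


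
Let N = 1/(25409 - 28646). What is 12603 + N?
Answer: 40795910/3237 ≈ 12603.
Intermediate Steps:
N = -1/3237 (N = 1/(-3237) = -1/3237 ≈ -0.00030893)
12603 + N = 12603 - 1/3237 = 40795910/3237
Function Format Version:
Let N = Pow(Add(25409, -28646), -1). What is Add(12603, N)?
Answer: Rational(40795910, 3237) ≈ 12603.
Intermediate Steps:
N = Rational(-1, 3237) (N = Pow(-3237, -1) = Rational(-1, 3237) ≈ -0.00030893)
Add(12603, N) = Add(12603, Rational(-1, 3237)) = Rational(40795910, 3237)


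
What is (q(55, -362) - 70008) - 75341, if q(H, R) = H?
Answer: -145294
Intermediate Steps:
(q(55, -362) - 70008) - 75341 = (55 - 70008) - 75341 = -69953 - 75341 = -145294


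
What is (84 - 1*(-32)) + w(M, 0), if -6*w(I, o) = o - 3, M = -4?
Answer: 233/2 ≈ 116.50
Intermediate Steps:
w(I, o) = ½ - o/6 (w(I, o) = -(o - 3)/6 = -(-3 + o)/6 = ½ - o/6)
(84 - 1*(-32)) + w(M, 0) = (84 - 1*(-32)) + (½ - ⅙*0) = (84 + 32) + (½ + 0) = 116 + ½ = 233/2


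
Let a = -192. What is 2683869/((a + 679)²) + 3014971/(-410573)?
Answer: 386866489838/97375187837 ≈ 3.9729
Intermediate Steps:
2683869/((a + 679)²) + 3014971/(-410573) = 2683869/((-192 + 679)²) + 3014971/(-410573) = 2683869/(487²) + 3014971*(-1/410573) = 2683869/237169 - 3014971/410573 = 386866489838/97375187837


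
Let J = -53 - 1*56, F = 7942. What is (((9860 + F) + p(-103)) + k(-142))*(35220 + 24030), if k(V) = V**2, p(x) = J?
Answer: 2243027250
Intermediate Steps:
J = -109 (J = -53 - 56 = -109)
p(x) = -109
(((9860 + F) + p(-103)) + k(-142))*(35220 + 24030) = (((9860 + 7942) - 109) + (-142)**2)*(35220 + 24030) = ((17802 - 109) + 20164)*59250 = (17693 + 20164)*59250 = 37857*59250 = 2243027250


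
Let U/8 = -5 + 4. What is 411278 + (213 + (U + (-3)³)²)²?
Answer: 2479122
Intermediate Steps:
U = -8 (U = 8*(-5 + 4) = 8*(-1) = -8)
411278 + (213 + (U + (-3)³)²)² = 411278 + (213 + (-8 + (-3)³)²)² = 411278 + (213 + (-8 - 27)²)² = 411278 + (213 + (-35)²)² = 411278 + (213 + 1225)² = 411278 + 1438² = 411278 + 2067844 = 2479122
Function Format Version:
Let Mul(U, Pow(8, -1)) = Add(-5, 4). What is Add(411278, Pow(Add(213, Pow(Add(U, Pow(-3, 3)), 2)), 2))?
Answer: 2479122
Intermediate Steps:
U = -8 (U = Mul(8, Add(-5, 4)) = Mul(8, -1) = -8)
Add(411278, Pow(Add(213, Pow(Add(U, Pow(-3, 3)), 2)), 2)) = Add(411278, Pow(Add(213, Pow(Add(-8, Pow(-3, 3)), 2)), 2)) = Add(411278, Pow(Add(213, Pow(Add(-8, -27), 2)), 2)) = Add(411278, Pow(Add(213, Pow(-35, 2)), 2)) = Add(411278, Pow(Add(213, 1225), 2)) = Add(411278, Pow(1438, 2)) = Add(411278, 2067844) = 2479122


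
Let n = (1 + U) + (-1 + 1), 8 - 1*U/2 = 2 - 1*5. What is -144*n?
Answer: -3312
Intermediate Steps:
U = 22 (U = 16 - 2*(2 - 1*5) = 16 - 2*(2 - 5) = 16 - 2*(-3) = 16 + 6 = 22)
n = 23 (n = (1 + 22) + (-1 + 1) = 23 + 0 = 23)
-144*n = -144*23 = -3312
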